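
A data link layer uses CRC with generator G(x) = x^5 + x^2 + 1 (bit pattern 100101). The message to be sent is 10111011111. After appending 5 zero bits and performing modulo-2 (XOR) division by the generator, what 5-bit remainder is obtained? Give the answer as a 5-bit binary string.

Append 5 zeros: 1011101111100000. Divide by 100101 (XOR where the leading bit is 1):
  pos 0: 101110 XOR 100101 = 001011
  pos 2: 101111 XOR 100101 = 001010
  pos 4: 101011 XOR 100101 = 001110
  pos 6: 111010 XOR 100101 = 011111
  pos 7: 111110 XOR 100101 = 011011
  pos 8: 110110 XOR 100101 = 010011
  pos 9: 100110 XOR 100101 = 000011
Remainder (last 5 bits) = 00110. This is the CRC / FCS.

00110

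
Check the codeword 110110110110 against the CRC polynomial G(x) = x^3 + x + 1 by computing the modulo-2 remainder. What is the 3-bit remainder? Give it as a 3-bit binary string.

Modulo-2 division of 110110110110 by 1011:
  pos 0: 1101 XOR 1011 = 0110
  pos 1: 1101 XOR 1011 = 0110
  pos 2: 1100 XOR 1011 = 0111
  pos 3: 1111 XOR 1011 = 0100
  pos 4: 1001 XOR 1011 = 0010
  pos 6: 1001 XOR 1011 = 0010
  pos 8: 1010 XOR 1011 = 0001
Remainder = 001 (nonzero — an error is detected).

001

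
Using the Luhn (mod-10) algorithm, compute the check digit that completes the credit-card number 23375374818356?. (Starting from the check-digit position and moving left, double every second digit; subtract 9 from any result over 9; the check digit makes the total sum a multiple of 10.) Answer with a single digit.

6

Partial digits right→left: 6 5 3 8 1 8 4 7 3 5 7 3 3 2
Double every second digit counting from the check-digit position (so the 1st, 3rd, 5th, ... of the partial from the right).
  doubled (with −9 where >9): 3 6 2 8 6 5 6 → sum 36
  kept as-is: 5 8 8 7 5 3 2 → sum 38
Total = 36 + 38 = 74.
Check digit = (10 − (74 mod 10)) mod 10 = 6.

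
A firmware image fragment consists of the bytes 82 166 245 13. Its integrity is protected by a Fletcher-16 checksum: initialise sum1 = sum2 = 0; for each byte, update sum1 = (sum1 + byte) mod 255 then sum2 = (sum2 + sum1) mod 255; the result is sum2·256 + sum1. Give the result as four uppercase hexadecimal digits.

Running sums (mod 255):
  after byte 0 (82): sum1=82, sum2=82
  after byte 1 (166): sum1=248, sum2=75
  after byte 2 (245): sum1=238, sum2=58
  after byte 3 (13): sum1=251, sum2=54
Checksum = sum2·256 + sum1 = 54·256 + 251 = 14075 = 0x36FB.

36FB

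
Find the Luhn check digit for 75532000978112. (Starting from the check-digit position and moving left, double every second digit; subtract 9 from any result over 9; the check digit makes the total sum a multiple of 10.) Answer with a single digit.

Partial digits right→left: 2 1 1 8 7 9 0 0 0 2 3 5 5 7
Double every second digit counting from the check-digit position (so the 1st, 3rd, 5th, ... of the partial from the right).
  doubled (with −9 where >9): 4 2 5 0 0 6 1 → sum 18
  kept as-is: 1 8 9 0 2 5 7 → sum 32
Total = 18 + 32 = 50.
Check digit = (10 − (50 mod 10)) mod 10 = 0.

0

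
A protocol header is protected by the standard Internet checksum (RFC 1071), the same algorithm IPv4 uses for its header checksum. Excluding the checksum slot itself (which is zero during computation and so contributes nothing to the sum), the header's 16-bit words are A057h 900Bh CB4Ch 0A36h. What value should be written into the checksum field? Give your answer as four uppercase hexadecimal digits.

One's-complement addition (fold any carry out of bit 15 back into bit 0):
  0xA057 + 0x900B = 0x13062 → wrap carry → 0x3063
  0x3063 + 0xCB4C = 0x0FBAF
  0xFBAF + 0x0A36 = 0x105E5 → wrap carry → 0x05E6
One's-complement sum = 0x05E6.
Checksum = ~0x05E6 & 0xFFFF = 0xFA19.

FA19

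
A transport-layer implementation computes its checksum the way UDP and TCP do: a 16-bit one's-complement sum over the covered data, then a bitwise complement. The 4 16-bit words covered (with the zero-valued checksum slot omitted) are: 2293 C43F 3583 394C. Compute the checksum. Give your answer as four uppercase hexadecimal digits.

AA5D

One's-complement addition (fold any carry out of bit 15 back into bit 0):
  0x2293 + 0xC43F = 0x0E6D2
  0xE6D2 + 0x3583 = 0x11C55 → wrap carry → 0x1C56
  0x1C56 + 0x394C = 0x055A2
One's-complement sum = 0x55A2.
Checksum = ~0x55A2 & 0xFFFF = 0xAA5D.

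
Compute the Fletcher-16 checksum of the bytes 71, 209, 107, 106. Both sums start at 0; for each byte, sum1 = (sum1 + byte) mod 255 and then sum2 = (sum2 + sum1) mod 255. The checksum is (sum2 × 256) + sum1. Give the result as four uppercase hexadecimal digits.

Running sums (mod 255):
  after byte 0 (71): sum1=71, sum2=71
  after byte 1 (209): sum1=25, sum2=96
  after byte 2 (107): sum1=132, sum2=228
  after byte 3 (106): sum1=238, sum2=211
Checksum = sum2·256 + sum1 = 211·256 + 238 = 54254 = 0xD3EE.

D3EE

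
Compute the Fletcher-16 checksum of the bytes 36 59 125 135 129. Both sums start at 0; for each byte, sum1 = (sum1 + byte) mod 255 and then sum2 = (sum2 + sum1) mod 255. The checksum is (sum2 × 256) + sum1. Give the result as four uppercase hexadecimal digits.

AAE5

Running sums (mod 255):
  after byte 0 (36): sum1=36, sum2=36
  after byte 1 (59): sum1=95, sum2=131
  after byte 2 (125): sum1=220, sum2=96
  after byte 3 (135): sum1=100, sum2=196
  after byte 4 (129): sum1=229, sum2=170
Checksum = sum2·256 + sum1 = 170·256 + 229 = 43749 = 0xAAE5.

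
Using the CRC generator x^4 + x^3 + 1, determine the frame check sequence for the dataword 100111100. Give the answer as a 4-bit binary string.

Append 4 zeros: 1001111000000. Divide by 11001 (XOR where the leading bit is 1):
  pos 0: 10011 XOR 11001 = 01010
  pos 1: 10101 XOR 11001 = 01100
  pos 2: 11001 XOR 11001 = 00000
Remainder (last 4 bits) = 0000. This is the CRC / FCS.

0000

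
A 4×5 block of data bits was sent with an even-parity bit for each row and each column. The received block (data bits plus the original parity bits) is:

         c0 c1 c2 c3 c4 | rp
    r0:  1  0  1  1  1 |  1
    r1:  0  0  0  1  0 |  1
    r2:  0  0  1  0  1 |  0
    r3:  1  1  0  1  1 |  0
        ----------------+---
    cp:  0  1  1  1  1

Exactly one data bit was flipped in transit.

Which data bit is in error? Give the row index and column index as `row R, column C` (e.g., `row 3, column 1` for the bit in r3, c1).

Recompute each row's even parity and compare to rp:
  r0: data parity 0, sent rp 1 → mismatch
  r1: data parity 1, sent rp 1 → ok
  r2: data parity 0, sent rp 0 → ok
  r3: data parity 0, sent rp 0 → ok
Recompute each column's even parity and compare to cp:
  c0: data parity 0, sent cp 0 → ok
  c1: data parity 1, sent cp 1 → ok
  c2: data parity 0, sent cp 1 → mismatch
  c3: data parity 1, sent cp 1 → ok
  c4: data parity 1, sent cp 1 → ok
Exactly one row (r0) and one column (c2) fail → the flipped bit is at their intersection.

row 0, column 2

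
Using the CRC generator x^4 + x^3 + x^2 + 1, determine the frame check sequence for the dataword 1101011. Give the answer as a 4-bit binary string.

Append 4 zeros: 11010110000. Divide by 11101 (XOR where the leading bit is 1):
  pos 0: 11010 XOR 11101 = 00111
  pos 2: 11111 XOR 11101 = 00010
  pos 5: 10000 XOR 11101 = 01101
  pos 6: 11010 XOR 11101 = 00111
Remainder (last 4 bits) = 0111. This is the CRC / FCS.

0111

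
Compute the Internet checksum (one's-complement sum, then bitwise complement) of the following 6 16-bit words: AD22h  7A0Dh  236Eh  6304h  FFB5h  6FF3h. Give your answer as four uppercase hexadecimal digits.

One's-complement addition (fold any carry out of bit 15 back into bit 0):
  0xAD22 + 0x7A0D = 0x1272F → wrap carry → 0x2730
  0x2730 + 0x236E = 0x04A9E
  0x4A9E + 0x6304 = 0x0ADA2
  0xADA2 + 0xFFB5 = 0x1AD57 → wrap carry → 0xAD58
  0xAD58 + 0x6FF3 = 0x11D4B → wrap carry → 0x1D4C
One's-complement sum = 0x1D4C.
Checksum = ~0x1D4C & 0xFFFF = 0xE2B3.

E2B3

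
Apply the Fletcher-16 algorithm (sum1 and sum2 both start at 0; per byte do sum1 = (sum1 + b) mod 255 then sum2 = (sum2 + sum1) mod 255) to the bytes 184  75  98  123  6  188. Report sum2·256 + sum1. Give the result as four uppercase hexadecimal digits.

Running sums (mod 255):
  after byte 0 (184): sum1=184, sum2=184
  after byte 1 (75): sum1=4, sum2=188
  after byte 2 (98): sum1=102, sum2=35
  after byte 3 (123): sum1=225, sum2=5
  after byte 4 (6): sum1=231, sum2=236
  after byte 5 (188): sum1=164, sum2=145
Checksum = sum2·256 + sum1 = 145·256 + 164 = 37284 = 0x91A4.

91A4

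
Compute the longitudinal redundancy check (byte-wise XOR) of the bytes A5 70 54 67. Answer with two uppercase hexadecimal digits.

E6

XOR the bytes together:
  start with 0xA5
  0xA5 ⊕ 0x70 = 0xD5
  0xD5 ⊕ 0x54 = 0x81
  0x81 ⊕ 0x67 = 0xE6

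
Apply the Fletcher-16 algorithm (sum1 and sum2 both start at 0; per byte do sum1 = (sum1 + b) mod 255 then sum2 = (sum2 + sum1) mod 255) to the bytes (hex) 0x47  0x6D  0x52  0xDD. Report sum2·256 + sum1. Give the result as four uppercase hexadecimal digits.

E7E4

Running sums (mod 255):
  after byte 0 (0x47): sum1=71, sum2=71
  after byte 1 (0x6D): sum1=180, sum2=251
  after byte 2 (0x52): sum1=7, sum2=3
  after byte 3 (0xDD): sum1=228, sum2=231
Checksum = sum2·256 + sum1 = 231·256 + 228 = 59364 = 0xE7E4.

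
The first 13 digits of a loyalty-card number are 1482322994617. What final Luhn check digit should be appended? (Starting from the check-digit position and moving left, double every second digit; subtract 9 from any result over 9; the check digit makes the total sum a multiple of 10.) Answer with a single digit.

Partial digits right→left: 7 1 6 4 9 9 2 2 3 2 8 4 1
Double every second digit counting from the check-digit position (so the 1st, 3rd, 5th, ... of the partial from the right).
  doubled (with −9 where >9): 5 3 9 4 6 7 2 → sum 36
  kept as-is: 1 4 9 2 2 4 → sum 22
Total = 36 + 22 = 58.
Check digit = (10 − (58 mod 10)) mod 10 = 2.

2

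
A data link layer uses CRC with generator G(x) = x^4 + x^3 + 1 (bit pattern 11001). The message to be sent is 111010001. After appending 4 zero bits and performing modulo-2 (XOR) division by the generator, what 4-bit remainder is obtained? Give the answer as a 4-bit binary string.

Append 4 zeros: 1110100010000. Divide by 11001 (XOR where the leading bit is 1):
  pos 0: 11101 XOR 11001 = 00100
  pos 2: 10000 XOR 11001 = 01001
  pos 3: 10010 XOR 11001 = 01011
  pos 4: 10111 XOR 11001 = 01110
  pos 5: 11100 XOR 11001 = 00101
  pos 7: 10100 XOR 11001 = 01101
  pos 8: 11010 XOR 11001 = 00011
Remainder (last 4 bits) = 0011. This is the CRC / FCS.

0011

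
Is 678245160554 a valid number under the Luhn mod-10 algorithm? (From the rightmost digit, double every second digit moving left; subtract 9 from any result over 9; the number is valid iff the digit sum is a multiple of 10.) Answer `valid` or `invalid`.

valid

From the right, keep odd positions and double even positions (subtract 9 from any doubled value over 9):
  doubled (positions 2,4,...): 1 0 2 8 7 3 → sum 21
  kept (positions 1,3,...): 4 5 6 5 2 7 → sum 29
Total = 50.
50 mod 10 = 0, so the number is valid.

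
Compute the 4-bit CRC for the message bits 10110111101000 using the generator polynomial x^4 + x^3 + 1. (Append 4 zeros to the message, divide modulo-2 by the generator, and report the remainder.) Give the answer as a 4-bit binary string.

Append 4 zeros: 101101111010000000. Divide by 11001 (XOR where the leading bit is 1):
  pos 0: 10110 XOR 11001 = 01111
  pos 1: 11111 XOR 11001 = 00110
  pos 3: 11011 XOR 11001 = 00010
  pos 6: 10101 XOR 11001 = 01100
  pos 7: 11000 XOR 11001 = 00001
  pos 11: 10000 XOR 11001 = 01001
  pos 12: 10010 XOR 11001 = 01011
  pos 13: 10110 XOR 11001 = 01111
Remainder (last 4 bits) = 1111. This is the CRC / FCS.

1111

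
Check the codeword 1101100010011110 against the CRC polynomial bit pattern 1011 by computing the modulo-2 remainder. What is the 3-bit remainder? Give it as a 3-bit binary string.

000

Modulo-2 division of 1101100010011110 by 1011:
  pos 0: 1101 XOR 1011 = 0110
  pos 1: 1101 XOR 1011 = 0110
  pos 2: 1100 XOR 1011 = 0111
  pos 3: 1110 XOR 1011 = 0101
  pos 4: 1010 XOR 1011 = 0001
  pos 7: 1100 XOR 1011 = 0111
  pos 8: 1111 XOR 1011 = 0100
  pos 9: 1001 XOR 1011 = 0010
  pos 11: 1011 XOR 1011 = 0000
Remainder = 000 (zero — the frame passes the CRC check).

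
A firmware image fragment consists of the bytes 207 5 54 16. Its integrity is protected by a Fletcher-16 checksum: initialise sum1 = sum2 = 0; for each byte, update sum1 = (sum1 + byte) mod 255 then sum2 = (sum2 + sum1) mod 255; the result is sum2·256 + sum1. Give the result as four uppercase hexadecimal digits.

CA1B

Running sums (mod 255):
  after byte 0 (207): sum1=207, sum2=207
  after byte 1 (5): sum1=212, sum2=164
  after byte 2 (54): sum1=11, sum2=175
  after byte 3 (16): sum1=27, sum2=202
Checksum = sum2·256 + sum1 = 202·256 + 27 = 51739 = 0xCA1B.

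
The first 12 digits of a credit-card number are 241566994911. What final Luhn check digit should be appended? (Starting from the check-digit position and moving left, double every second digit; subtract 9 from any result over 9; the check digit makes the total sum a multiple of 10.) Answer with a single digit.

5

Partial digits right→left: 1 1 9 4 9 9 6 6 5 1 4 2
Double every second digit counting from the check-digit position (so the 1st, 3rd, 5th, ... of the partial from the right).
  doubled (with −9 where >9): 2 9 9 3 1 8 → sum 32
  kept as-is: 1 4 9 6 1 2 → sum 23
Total = 32 + 23 = 55.
Check digit = (10 − (55 mod 10)) mod 10 = 5.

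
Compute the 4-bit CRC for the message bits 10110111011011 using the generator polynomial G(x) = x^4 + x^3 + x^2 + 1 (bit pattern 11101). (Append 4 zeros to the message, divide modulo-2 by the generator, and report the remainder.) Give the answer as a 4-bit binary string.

Append 4 zeros: 101101110110110000. Divide by 11101 (XOR where the leading bit is 1):
  pos 0: 10110 XOR 11101 = 01011
  pos 1: 10111 XOR 11101 = 01010
  pos 2: 10101 XOR 11101 = 01000
  pos 3: 10001 XOR 11101 = 01100
  pos 4: 11000 XOR 11101 = 00101
  pos 6: 10111 XOR 11101 = 01010
  pos 7: 10100 XOR 11101 = 01001
  pos 8: 10011 XOR 11101 = 01110
  pos 9: 11101 XOR 11101 = 00000
Remainder (last 4 bits) = 0000. This is the CRC / FCS.

0000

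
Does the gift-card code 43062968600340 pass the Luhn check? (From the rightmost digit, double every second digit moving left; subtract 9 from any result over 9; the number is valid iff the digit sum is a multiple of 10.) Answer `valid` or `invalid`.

From the right, keep odd positions and double even positions (subtract 9 from any doubled value over 9):
  doubled (positions 2,4,...): 8 0 3 3 4 0 8 → sum 26
  kept (positions 1,3,...): 0 3 0 8 9 6 3 → sum 29
Total = 55.
55 mod 10 = 5, so the number is invalid.

invalid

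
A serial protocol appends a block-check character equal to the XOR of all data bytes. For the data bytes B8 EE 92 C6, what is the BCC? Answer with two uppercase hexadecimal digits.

02

XOR the bytes together:
  start with 0xB8
  0xB8 ⊕ 0xEE = 0x56
  0x56 ⊕ 0x92 = 0xC4
  0xC4 ⊕ 0xC6 = 0x02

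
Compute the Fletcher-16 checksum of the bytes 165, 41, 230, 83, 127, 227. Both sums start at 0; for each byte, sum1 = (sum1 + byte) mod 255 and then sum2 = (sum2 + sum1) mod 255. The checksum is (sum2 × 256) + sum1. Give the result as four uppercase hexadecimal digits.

Running sums (mod 255):
  after byte 0 (165): sum1=165, sum2=165
  after byte 1 (41): sum1=206, sum2=116
  after byte 2 (230): sum1=181, sum2=42
  after byte 3 (83): sum1=9, sum2=51
  after byte 4 (127): sum1=136, sum2=187
  after byte 5 (227): sum1=108, sum2=40
Checksum = sum2·256 + sum1 = 40·256 + 108 = 10348 = 0x286C.

286C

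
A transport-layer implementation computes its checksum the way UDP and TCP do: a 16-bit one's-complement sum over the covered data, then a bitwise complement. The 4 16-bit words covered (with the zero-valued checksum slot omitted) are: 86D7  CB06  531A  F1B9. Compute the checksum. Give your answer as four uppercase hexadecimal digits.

One's-complement addition (fold any carry out of bit 15 back into bit 0):
  0x86D7 + 0xCB06 = 0x151DD → wrap carry → 0x51DE
  0x51DE + 0x531A = 0x0A4F8
  0xA4F8 + 0xF1B9 = 0x196B1 → wrap carry → 0x96B2
One's-complement sum = 0x96B2.
Checksum = ~0x96B2 & 0xFFFF = 0x694D.

694D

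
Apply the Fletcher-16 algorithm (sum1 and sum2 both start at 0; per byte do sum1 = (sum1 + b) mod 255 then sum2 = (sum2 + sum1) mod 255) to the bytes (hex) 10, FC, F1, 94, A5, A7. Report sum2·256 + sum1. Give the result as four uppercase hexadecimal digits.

Running sums (mod 255):
  after byte 0 (10): sum1=16, sum2=16
  after byte 1 (FC): sum1=13, sum2=29
  after byte 2 (F1): sum1=254, sum2=28
  after byte 3 (94): sum1=147, sum2=175
  after byte 4 (A5): sum1=57, sum2=232
  after byte 5 (A7): sum1=224, sum2=201
Checksum = sum2·256 + sum1 = 201·256 + 224 = 51680 = 0xC9E0.

C9E0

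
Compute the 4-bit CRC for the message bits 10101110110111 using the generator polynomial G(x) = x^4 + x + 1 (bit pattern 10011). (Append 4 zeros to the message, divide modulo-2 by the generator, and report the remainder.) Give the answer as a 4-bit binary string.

1111

Append 4 zeros: 101011101101110000. Divide by 10011 (XOR where the leading bit is 1):
  pos 0: 10101 XOR 10011 = 00110
  pos 2: 11011 XOR 10011 = 01000
  pos 3: 10000 XOR 10011 = 00011
  pos 6: 11110 XOR 10011 = 01101
  pos 7: 11011 XOR 10011 = 01000
  pos 8: 10001 XOR 10011 = 00010
  pos 11: 10100 XOR 10011 = 00111
  pos 13: 11100 XOR 10011 = 01111
Remainder (last 4 bits) = 1111. This is the CRC / FCS.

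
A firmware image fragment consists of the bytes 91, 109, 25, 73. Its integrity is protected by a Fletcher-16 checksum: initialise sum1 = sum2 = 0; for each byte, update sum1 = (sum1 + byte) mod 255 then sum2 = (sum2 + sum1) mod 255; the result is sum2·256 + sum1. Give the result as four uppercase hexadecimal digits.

Running sums (mod 255):
  after byte 0 (91): sum1=91, sum2=91
  after byte 1 (109): sum1=200, sum2=36
  after byte 2 (25): sum1=225, sum2=6
  after byte 3 (73): sum1=43, sum2=49
Checksum = sum2·256 + sum1 = 49·256 + 43 = 12587 = 0x312B.

312B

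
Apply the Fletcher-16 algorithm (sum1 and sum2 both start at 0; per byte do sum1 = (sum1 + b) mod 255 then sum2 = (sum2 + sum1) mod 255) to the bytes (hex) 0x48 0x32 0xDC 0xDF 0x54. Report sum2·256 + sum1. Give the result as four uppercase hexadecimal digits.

Running sums (mod 255):
  after byte 0 (0x48): sum1=72, sum2=72
  after byte 1 (0x32): sum1=122, sum2=194
  after byte 2 (0xDC): sum1=87, sum2=26
  after byte 3 (0xDF): sum1=55, sum2=81
  after byte 4 (0x54): sum1=139, sum2=220
Checksum = sum2·256 + sum1 = 220·256 + 139 = 56459 = 0xDC8B.

DC8B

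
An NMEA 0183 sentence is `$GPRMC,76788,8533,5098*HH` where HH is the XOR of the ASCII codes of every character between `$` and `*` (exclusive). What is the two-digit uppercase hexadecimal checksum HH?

XOR the ASCII codes of the payload characters:
  'G' = 0x47 → acc = 0x47
  'P' = 0x50 → acc = 0x17
  'R' = 0x52 → acc = 0x45
  'M' = 0x4D → acc = 0x08
  'C' = 0x43 → acc = 0x4B
  ',' = 0x2C → acc = 0x67
  '7' = 0x37 → acc = 0x50
  '6' = 0x36 → acc = 0x66
  '7' = 0x37 → acc = 0x51
  '8' = 0x38 → acc = 0x69
  '8' = 0x38 → acc = 0x51
  ',' = 0x2C → acc = 0x7D
  '8' = 0x38 → acc = 0x45
  '5' = 0x35 → acc = 0x70
  '3' = 0x33 → acc = 0x43
  '3' = 0x33 → acc = 0x70
  ',' = 0x2C → acc = 0x5C
  '5' = 0x35 → acc = 0x69
  '0' = 0x30 → acc = 0x59
  '9' = 0x39 → acc = 0x60
  '8' = 0x38 → acc = 0x58
Checksum = 0x58.

58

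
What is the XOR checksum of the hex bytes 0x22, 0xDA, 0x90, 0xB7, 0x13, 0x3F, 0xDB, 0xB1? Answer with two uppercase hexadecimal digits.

XOR the bytes together:
  start with 0x22
  0x22 ⊕ 0xDA = 0xF8
  0xF8 ⊕ 0x90 = 0x68
  0x68 ⊕ 0xB7 = 0xDF
  0xDF ⊕ 0x13 = 0xCC
  0xCC ⊕ 0x3F = 0xF3
  0xF3 ⊕ 0xDB = 0x28
  0x28 ⊕ 0xB1 = 0x99

99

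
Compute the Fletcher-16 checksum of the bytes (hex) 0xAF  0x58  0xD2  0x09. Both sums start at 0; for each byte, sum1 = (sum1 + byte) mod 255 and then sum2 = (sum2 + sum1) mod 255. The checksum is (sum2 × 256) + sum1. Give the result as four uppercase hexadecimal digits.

Running sums (mod 255):
  after byte 0 (0xAF): sum1=175, sum2=175
  after byte 1 (0x58): sum1=8, sum2=183
  after byte 2 (0xD2): sum1=218, sum2=146
  after byte 3 (0x09): sum1=227, sum2=118
Checksum = sum2·256 + sum1 = 118·256 + 227 = 30435 = 0x76E3.

76E3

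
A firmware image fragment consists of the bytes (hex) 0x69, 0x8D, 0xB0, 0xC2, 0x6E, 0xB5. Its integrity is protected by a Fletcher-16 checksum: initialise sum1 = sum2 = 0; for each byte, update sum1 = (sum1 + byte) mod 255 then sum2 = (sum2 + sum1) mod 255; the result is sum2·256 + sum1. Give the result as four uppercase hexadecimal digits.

Running sums (mod 255):
  after byte 0 (0x69): sum1=105, sum2=105
  after byte 1 (0x8D): sum1=246, sum2=96
  after byte 2 (0xB0): sum1=167, sum2=8
  after byte 3 (0xC2): sum1=106, sum2=114
  after byte 4 (0x6E): sum1=216, sum2=75
  after byte 5 (0xB5): sum1=142, sum2=217
Checksum = sum2·256 + sum1 = 217·256 + 142 = 55694 = 0xD98E.

D98E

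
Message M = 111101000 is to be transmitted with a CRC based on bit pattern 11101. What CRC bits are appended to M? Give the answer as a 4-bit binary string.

0111

Append 4 zeros: 1111010000000. Divide by 11101 (XOR where the leading bit is 1):
  pos 0: 11110 XOR 11101 = 00011
  pos 3: 11100 XOR 11101 = 00001
  pos 7: 10000 XOR 11101 = 01101
  pos 8: 11010 XOR 11101 = 00111
Remainder (last 4 bits) = 0111. This is the CRC / FCS.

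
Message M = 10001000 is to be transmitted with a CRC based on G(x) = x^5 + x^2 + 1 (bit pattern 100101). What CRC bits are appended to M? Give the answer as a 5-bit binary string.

Append 5 zeros: 1000100000000. Divide by 100101 (XOR where the leading bit is 1):
  pos 0: 100010 XOR 100101 = 000111
  pos 3: 111000 XOR 100101 = 011101
  pos 4: 111010 XOR 100101 = 011111
  pos 5: 111110 XOR 100101 = 011011
  pos 6: 110110 XOR 100101 = 010011
  pos 7: 100110 XOR 100101 = 000011
Remainder (last 5 bits) = 00011. This is the CRC / FCS.

00011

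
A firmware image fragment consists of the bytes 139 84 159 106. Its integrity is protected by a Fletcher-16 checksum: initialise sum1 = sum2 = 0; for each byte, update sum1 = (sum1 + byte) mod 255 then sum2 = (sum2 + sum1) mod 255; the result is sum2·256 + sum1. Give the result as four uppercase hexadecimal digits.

D4E9

Running sums (mod 255):
  after byte 0 (139): sum1=139, sum2=139
  after byte 1 (84): sum1=223, sum2=107
  after byte 2 (159): sum1=127, sum2=234
  after byte 3 (106): sum1=233, sum2=212
Checksum = sum2·256 + sum1 = 212·256 + 233 = 54505 = 0xD4E9.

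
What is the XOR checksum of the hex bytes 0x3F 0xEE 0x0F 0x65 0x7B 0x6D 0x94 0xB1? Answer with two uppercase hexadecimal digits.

XOR the bytes together:
  start with 0x3F
  0x3F ⊕ 0xEE = 0xD1
  0xD1 ⊕ 0x0F = 0xDE
  0xDE ⊕ 0x65 = 0xBB
  0xBB ⊕ 0x7B = 0xC0
  0xC0 ⊕ 0x6D = 0xAD
  0xAD ⊕ 0x94 = 0x39
  0x39 ⊕ 0xB1 = 0x88

88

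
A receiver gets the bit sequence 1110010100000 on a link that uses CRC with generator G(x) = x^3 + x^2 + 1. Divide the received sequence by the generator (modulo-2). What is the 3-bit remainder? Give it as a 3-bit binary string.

Modulo-2 division of 1110010100000 by 1101:
  pos 0: 1110 XOR 1101 = 0011
  pos 2: 1101 XOR 1101 = 0000
  pos 7: 1000 XOR 1101 = 0101
  pos 8: 1010 XOR 1101 = 0111
  pos 9: 1110 XOR 1101 = 0011
Remainder = 011 (nonzero — an error is detected).

011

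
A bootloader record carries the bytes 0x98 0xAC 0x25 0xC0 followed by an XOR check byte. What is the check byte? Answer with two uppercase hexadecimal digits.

D1

XOR the bytes together:
  start with 0x98
  0x98 ⊕ 0xAC = 0x34
  0x34 ⊕ 0x25 = 0x11
  0x11 ⊕ 0xC0 = 0xD1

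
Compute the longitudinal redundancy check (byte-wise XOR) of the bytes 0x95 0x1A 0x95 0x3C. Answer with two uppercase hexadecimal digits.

26

XOR the bytes together:
  start with 0x95
  0x95 ⊕ 0x1A = 0x8F
  0x8F ⊕ 0x95 = 0x1A
  0x1A ⊕ 0x3C = 0x26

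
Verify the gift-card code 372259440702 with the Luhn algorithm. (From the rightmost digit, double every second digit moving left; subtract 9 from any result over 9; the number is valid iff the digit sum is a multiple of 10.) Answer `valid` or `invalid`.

From the right, keep odd positions and double even positions (subtract 9 from any doubled value over 9):
  doubled (positions 2,4,...): 0 0 8 1 4 6 → sum 19
  kept (positions 1,3,...): 2 7 4 9 2 7 → sum 31
Total = 50.
50 mod 10 = 0, so the number is valid.

valid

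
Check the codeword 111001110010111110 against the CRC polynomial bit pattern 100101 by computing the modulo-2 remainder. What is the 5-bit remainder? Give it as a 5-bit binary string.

00000

Modulo-2 division of 111001110010111110 by 100101:
  pos 0: 111001 XOR 100101 = 011100
  pos 1: 111001 XOR 100101 = 011100
  pos 2: 111001 XOR 100101 = 011100
  pos 3: 111000 XOR 100101 = 011101
  pos 4: 111010 XOR 100101 = 011111
  pos 5: 111111 XOR 100101 = 011010
  pos 6: 110100 XOR 100101 = 010001
  pos 7: 100011 XOR 100101 = 000110
  pos 10: 110111 XOR 100101 = 010010
  pos 11: 100101 XOR 100101 = 000000
Remainder = 00000 (zero — the frame passes the CRC check).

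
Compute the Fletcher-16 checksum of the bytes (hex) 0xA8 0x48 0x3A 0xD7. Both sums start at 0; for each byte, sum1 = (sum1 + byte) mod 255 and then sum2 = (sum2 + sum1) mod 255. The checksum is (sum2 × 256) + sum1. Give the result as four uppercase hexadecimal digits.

Running sums (mod 255):
  after byte 0 (0xA8): sum1=168, sum2=168
  after byte 1 (0x48): sum1=240, sum2=153
  after byte 2 (0x3A): sum1=43, sum2=196
  after byte 3 (0xD7): sum1=3, sum2=199
Checksum = sum2·256 + sum1 = 199·256 + 3 = 50947 = 0xC703.

C703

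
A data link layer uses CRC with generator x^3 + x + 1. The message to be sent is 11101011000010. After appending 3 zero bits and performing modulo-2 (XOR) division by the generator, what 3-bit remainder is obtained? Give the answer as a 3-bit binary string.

001

Append 3 zeros: 11101011000010000. Divide by 1011 (XOR where the leading bit is 1):
  pos 0: 1110 XOR 1011 = 0101
  pos 1: 1011 XOR 1011 = 0000
  pos 6: 1100 XOR 1011 = 0111
  pos 7: 1110 XOR 1011 = 0101
  pos 8: 1010 XOR 1011 = 0001
  pos 11: 1100 XOR 1011 = 0111
  pos 12: 1110 XOR 1011 = 0101
  pos 13: 1010 XOR 1011 = 0001
Remainder (last 3 bits) = 001. This is the CRC / FCS.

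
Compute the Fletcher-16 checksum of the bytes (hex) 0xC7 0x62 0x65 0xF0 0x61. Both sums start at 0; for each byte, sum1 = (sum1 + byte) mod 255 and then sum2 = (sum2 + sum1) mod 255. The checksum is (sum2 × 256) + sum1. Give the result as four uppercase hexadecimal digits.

Running sums (mod 255):
  after byte 0 (0xC7): sum1=199, sum2=199
  after byte 1 (0x62): sum1=42, sum2=241
  after byte 2 (0x65): sum1=143, sum2=129
  after byte 3 (0xF0): sum1=128, sum2=2
  after byte 4 (0x61): sum1=225, sum2=227
Checksum = sum2·256 + sum1 = 227·256 + 225 = 58337 = 0xE3E1.

E3E1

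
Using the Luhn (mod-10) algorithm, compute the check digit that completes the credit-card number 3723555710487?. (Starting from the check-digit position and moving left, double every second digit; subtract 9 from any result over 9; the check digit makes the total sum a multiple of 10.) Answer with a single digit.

3

Partial digits right→left: 7 8 4 0 1 7 5 5 5 3 2 7 3
Double every second digit counting from the check-digit position (so the 1st, 3rd, 5th, ... of the partial from the right).
  doubled (with −9 where >9): 5 8 2 1 1 4 6 → sum 27
  kept as-is: 8 0 7 5 3 7 → sum 30
Total = 27 + 30 = 57.
Check digit = (10 − (57 mod 10)) mod 10 = 3.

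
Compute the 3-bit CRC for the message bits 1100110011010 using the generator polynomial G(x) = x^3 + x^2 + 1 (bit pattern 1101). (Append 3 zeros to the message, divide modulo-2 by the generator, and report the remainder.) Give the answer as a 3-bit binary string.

Append 3 zeros: 1100110011010000. Divide by 1101 (XOR where the leading bit is 1):
  pos 0: 1100 XOR 1101 = 0001
  pos 3: 1110 XOR 1101 = 0011
  pos 5: 1101 XOR 1101 = 0000
  pos 9: 1010 XOR 1101 = 0111
  pos 10: 1110 XOR 1101 = 0011
  pos 12: 1100 XOR 1101 = 0001
Remainder (last 3 bits) = 001. This is the CRC / FCS.

001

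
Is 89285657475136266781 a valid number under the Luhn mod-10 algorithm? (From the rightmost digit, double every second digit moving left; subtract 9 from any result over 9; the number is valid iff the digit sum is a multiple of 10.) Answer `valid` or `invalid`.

valid

From the right, keep odd positions and double even positions (subtract 9 from any doubled value over 9):
  doubled (positions 2,4,...): 7 3 4 6 1 8 1 1 4 7 → sum 42
  kept (positions 1,3,...): 1 7 6 6 1 7 7 6 8 9 → sum 58
Total = 100.
100 mod 10 = 0, so the number is valid.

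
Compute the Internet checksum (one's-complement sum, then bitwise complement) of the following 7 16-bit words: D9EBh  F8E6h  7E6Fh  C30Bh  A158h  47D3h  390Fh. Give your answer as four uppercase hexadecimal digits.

C976

One's-complement addition (fold any carry out of bit 15 back into bit 0):
  0xD9EB + 0xF8E6 = 0x1D2D1 → wrap carry → 0xD2D2
  0xD2D2 + 0x7E6F = 0x15141 → wrap carry → 0x5142
  0x5142 + 0xC30B = 0x1144D → wrap carry → 0x144E
  0x144E + 0xA158 = 0x0B5A6
  0xB5A6 + 0x47D3 = 0x0FD79
  0xFD79 + 0x390F = 0x13688 → wrap carry → 0x3689
One's-complement sum = 0x3689.
Checksum = ~0x3689 & 0xFFFF = 0xC976.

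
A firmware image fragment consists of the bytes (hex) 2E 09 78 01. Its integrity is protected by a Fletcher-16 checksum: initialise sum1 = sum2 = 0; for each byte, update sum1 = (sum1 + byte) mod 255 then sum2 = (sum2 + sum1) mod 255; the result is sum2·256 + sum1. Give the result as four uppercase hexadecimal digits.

Running sums (mod 255):
  after byte 0 (2E): sum1=46, sum2=46
  after byte 1 (09): sum1=55, sum2=101
  after byte 2 (78): sum1=175, sum2=21
  after byte 3 (01): sum1=176, sum2=197
Checksum = sum2·256 + sum1 = 197·256 + 176 = 50608 = 0xC5B0.

C5B0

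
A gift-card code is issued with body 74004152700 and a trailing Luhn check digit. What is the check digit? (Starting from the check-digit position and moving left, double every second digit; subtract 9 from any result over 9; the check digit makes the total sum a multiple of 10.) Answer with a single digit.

4

Partial digits right→left: 0 0 7 2 5 1 4 0 0 4 7
Double every second digit counting from the check-digit position (so the 1st, 3rd, 5th, ... of the partial from the right).
  doubled (with −9 where >9): 0 5 1 8 0 5 → sum 19
  kept as-is: 0 2 1 0 4 → sum 7
Total = 19 + 7 = 26.
Check digit = (10 − (26 mod 10)) mod 10 = 4.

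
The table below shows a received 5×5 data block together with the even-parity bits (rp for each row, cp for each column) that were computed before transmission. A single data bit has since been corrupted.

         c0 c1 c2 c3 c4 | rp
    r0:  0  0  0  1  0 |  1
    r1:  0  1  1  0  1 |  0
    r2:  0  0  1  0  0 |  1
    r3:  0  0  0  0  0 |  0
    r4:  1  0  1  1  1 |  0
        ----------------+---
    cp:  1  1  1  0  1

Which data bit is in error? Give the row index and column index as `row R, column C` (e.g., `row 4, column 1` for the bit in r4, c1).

Recompute each row's even parity and compare to rp:
  r0: data parity 1, sent rp 1 → ok
  r1: data parity 1, sent rp 0 → mismatch
  r2: data parity 1, sent rp 1 → ok
  r3: data parity 0, sent rp 0 → ok
  r4: data parity 0, sent rp 0 → ok
Recompute each column's even parity and compare to cp:
  c0: data parity 1, sent cp 1 → ok
  c1: data parity 1, sent cp 1 → ok
  c2: data parity 1, sent cp 1 → ok
  c3: data parity 0, sent cp 0 → ok
  c4: data parity 0, sent cp 1 → mismatch
Exactly one row (r1) and one column (c4) fail → the flipped bit is at their intersection.

row 1, column 4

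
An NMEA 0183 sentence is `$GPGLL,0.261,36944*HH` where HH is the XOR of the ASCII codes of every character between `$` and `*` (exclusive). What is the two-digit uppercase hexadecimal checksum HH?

XOR the ASCII codes of the payload characters:
  'G' = 0x47 → acc = 0x47
  'P' = 0x50 → acc = 0x17
  'G' = 0x47 → acc = 0x50
  'L' = 0x4C → acc = 0x1C
  'L' = 0x4C → acc = 0x50
  ',' = 0x2C → acc = 0x7C
  '0' = 0x30 → acc = 0x4C
  '.' = 0x2E → acc = 0x62
  '2' = 0x32 → acc = 0x50
  '6' = 0x36 → acc = 0x66
  '1' = 0x31 → acc = 0x57
  ',' = 0x2C → acc = 0x7B
  '3' = 0x33 → acc = 0x48
  '6' = 0x36 → acc = 0x7E
  '9' = 0x39 → acc = 0x47
  '4' = 0x34 → acc = 0x73
  '4' = 0x34 → acc = 0x47
Checksum = 0x47.

47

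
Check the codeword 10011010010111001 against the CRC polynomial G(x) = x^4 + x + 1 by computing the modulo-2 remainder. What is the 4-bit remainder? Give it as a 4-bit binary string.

Modulo-2 division of 10011010010111001 by 10011:
  pos 0: 10011 XOR 10011 = 00000
  pos 6: 10010 XOR 10011 = 00001
  pos 10: 11110 XOR 10011 = 01101
  pos 11: 11010 XOR 10011 = 01001
  pos 12: 10011 XOR 10011 = 00000
Remainder = 0000 (zero — the frame passes the CRC check).

0000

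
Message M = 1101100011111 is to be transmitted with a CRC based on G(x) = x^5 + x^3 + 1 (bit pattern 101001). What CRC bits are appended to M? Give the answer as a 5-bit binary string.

10011

Append 5 zeros: 110110001111100000. Divide by 101001 (XOR where the leading bit is 1):
  pos 0: 110110 XOR 101001 = 011111
  pos 1: 111110 XOR 101001 = 010111
  pos 2: 101110 XOR 101001 = 000111
  pos 5: 111111 XOR 101001 = 010110
  pos 6: 101101 XOR 101001 = 000100
  pos 9: 100100 XOR 101001 = 001101
  pos 11: 110100 XOR 101001 = 011101
  pos 12: 111010 XOR 101001 = 010011
Remainder (last 5 bits) = 10011. This is the CRC / FCS.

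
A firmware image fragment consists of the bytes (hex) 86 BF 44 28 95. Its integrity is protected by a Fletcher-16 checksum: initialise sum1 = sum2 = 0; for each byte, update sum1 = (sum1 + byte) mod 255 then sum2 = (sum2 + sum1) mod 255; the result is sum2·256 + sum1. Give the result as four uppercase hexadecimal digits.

5248

Running sums (mod 255):
  after byte 0 (86): sum1=134, sum2=134
  after byte 1 (BF): sum1=70, sum2=204
  after byte 2 (44): sum1=138, sum2=87
  after byte 3 (28): sum1=178, sum2=10
  after byte 4 (95): sum1=72, sum2=82
Checksum = sum2·256 + sum1 = 82·256 + 72 = 21064 = 0x5248.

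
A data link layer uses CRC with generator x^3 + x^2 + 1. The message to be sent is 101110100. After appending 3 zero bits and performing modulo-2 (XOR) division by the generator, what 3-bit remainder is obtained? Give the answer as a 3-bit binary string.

011

Append 3 zeros: 101110100000. Divide by 1101 (XOR where the leading bit is 1):
  pos 0: 1011 XOR 1101 = 0110
  pos 1: 1101 XOR 1101 = 0000
  pos 6: 1000 XOR 1101 = 0101
  pos 7: 1010 XOR 1101 = 0111
  pos 8: 1110 XOR 1101 = 0011
Remainder (last 3 bits) = 011. This is the CRC / FCS.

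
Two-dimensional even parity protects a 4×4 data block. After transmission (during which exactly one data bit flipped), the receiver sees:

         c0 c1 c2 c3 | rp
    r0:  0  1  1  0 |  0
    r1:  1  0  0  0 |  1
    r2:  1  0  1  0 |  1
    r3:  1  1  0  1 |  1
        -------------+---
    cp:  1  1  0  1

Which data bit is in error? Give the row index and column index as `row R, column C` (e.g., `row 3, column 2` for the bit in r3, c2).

Recompute each row's even parity and compare to rp:
  r0: data parity 0, sent rp 0 → ok
  r1: data parity 1, sent rp 1 → ok
  r2: data parity 0, sent rp 1 → mismatch
  r3: data parity 1, sent rp 1 → ok
Recompute each column's even parity and compare to cp:
  c0: data parity 1, sent cp 1 → ok
  c1: data parity 0, sent cp 1 → mismatch
  c2: data parity 0, sent cp 0 → ok
  c3: data parity 1, sent cp 1 → ok
Exactly one row (r2) and one column (c1) fail → the flipped bit is at their intersection.

row 2, column 1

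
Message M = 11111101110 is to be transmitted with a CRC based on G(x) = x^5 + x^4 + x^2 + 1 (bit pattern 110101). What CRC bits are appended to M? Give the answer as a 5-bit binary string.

00001

Append 5 zeros: 1111110111000000. Divide by 110101 (XOR where the leading bit is 1):
  pos 0: 111111 XOR 110101 = 001010
  pos 2: 101001 XOR 110101 = 011100
  pos 3: 111001 XOR 110101 = 001100
  pos 5: 110010 XOR 110101 = 000111
  pos 8: 111000 XOR 110101 = 001101
  pos 10: 110100 XOR 110101 = 000001
Remainder (last 5 bits) = 00001. This is the CRC / FCS.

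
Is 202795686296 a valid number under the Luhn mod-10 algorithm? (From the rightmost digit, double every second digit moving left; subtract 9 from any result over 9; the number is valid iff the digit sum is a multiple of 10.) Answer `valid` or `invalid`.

valid

From the right, keep odd positions and double even positions (subtract 9 from any doubled value over 9):
  doubled (positions 2,4,...): 9 3 3 9 4 4 → sum 32
  kept (positions 1,3,...): 6 2 8 5 7 0 → sum 28
Total = 60.
60 mod 10 = 0, so the number is valid.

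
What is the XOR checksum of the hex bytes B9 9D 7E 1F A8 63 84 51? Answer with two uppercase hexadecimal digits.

XOR the bytes together:
  start with 0xB9
  0xB9 ⊕ 0x9D = 0x24
  0x24 ⊕ 0x7E = 0x5A
  0x5A ⊕ 0x1F = 0x45
  0x45 ⊕ 0xA8 = 0xED
  0xED ⊕ 0x63 = 0x8E
  0x8E ⊕ 0x84 = 0x0A
  0x0A ⊕ 0x51 = 0x5B

5B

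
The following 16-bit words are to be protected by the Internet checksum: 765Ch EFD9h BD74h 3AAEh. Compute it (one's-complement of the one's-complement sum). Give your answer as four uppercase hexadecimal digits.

One's-complement addition (fold any carry out of bit 15 back into bit 0):
  0x765C + 0xEFD9 = 0x16635 → wrap carry → 0x6636
  0x6636 + 0xBD74 = 0x123AA → wrap carry → 0x23AB
  0x23AB + 0x3AAE = 0x05E59
One's-complement sum = 0x5E59.
Checksum = ~0x5E59 & 0xFFFF = 0xA1A6.

A1A6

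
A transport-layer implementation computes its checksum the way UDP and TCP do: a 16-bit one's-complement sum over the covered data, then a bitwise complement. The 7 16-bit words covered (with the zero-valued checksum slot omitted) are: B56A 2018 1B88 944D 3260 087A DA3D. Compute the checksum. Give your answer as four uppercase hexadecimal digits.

658F

One's-complement addition (fold any carry out of bit 15 back into bit 0):
  0xB56A + 0x2018 = 0x0D582
  0xD582 + 0x1B88 = 0x0F10A
  0xF10A + 0x944D = 0x18557 → wrap carry → 0x8558
  0x8558 + 0x3260 = 0x0B7B8
  0xB7B8 + 0x087A = 0x0C032
  0xC032 + 0xDA3D = 0x19A6F → wrap carry → 0x9A70
One's-complement sum = 0x9A70.
Checksum = ~0x9A70 & 0xFFFF = 0x658F.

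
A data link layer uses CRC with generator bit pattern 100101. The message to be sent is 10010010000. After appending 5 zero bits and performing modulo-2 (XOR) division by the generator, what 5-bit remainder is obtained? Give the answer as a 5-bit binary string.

01011

Append 5 zeros: 1001001000000000. Divide by 100101 (XOR where the leading bit is 1):
  pos 0: 100100 XOR 100101 = 000001
  pos 5: 110000 XOR 100101 = 010101
  pos 6: 101010 XOR 100101 = 001111
  pos 8: 111100 XOR 100101 = 011001
  pos 9: 110010 XOR 100101 = 010111
  pos 10: 101110 XOR 100101 = 001011
Remainder (last 5 bits) = 01011. This is the CRC / FCS.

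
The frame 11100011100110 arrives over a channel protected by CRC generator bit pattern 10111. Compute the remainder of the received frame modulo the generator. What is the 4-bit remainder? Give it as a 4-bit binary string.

0000

Modulo-2 division of 11100011100110 by 10111:
  pos 0: 11100 XOR 10111 = 01011
  pos 1: 10110 XOR 10111 = 00001
  pos 5: 11110 XOR 10111 = 01001
  pos 6: 10010 XOR 10111 = 00101
  pos 8: 10111 XOR 10111 = 00000
Remainder = 0000 (zero — the frame passes the CRC check).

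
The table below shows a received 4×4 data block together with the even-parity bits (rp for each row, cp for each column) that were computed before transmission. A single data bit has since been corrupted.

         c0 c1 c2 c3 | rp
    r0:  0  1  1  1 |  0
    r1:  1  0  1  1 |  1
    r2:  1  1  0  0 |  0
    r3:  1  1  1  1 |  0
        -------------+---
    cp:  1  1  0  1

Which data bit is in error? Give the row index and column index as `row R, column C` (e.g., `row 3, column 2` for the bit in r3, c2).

Recompute each row's even parity and compare to rp:
  r0: data parity 1, sent rp 0 → mismatch
  r1: data parity 1, sent rp 1 → ok
  r2: data parity 0, sent rp 0 → ok
  r3: data parity 0, sent rp 0 → ok
Recompute each column's even parity and compare to cp:
  c0: data parity 1, sent cp 1 → ok
  c1: data parity 1, sent cp 1 → ok
  c2: data parity 1, sent cp 0 → mismatch
  c3: data parity 1, sent cp 1 → ok
Exactly one row (r0) and one column (c2) fail → the flipped bit is at their intersection.

row 0, column 2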